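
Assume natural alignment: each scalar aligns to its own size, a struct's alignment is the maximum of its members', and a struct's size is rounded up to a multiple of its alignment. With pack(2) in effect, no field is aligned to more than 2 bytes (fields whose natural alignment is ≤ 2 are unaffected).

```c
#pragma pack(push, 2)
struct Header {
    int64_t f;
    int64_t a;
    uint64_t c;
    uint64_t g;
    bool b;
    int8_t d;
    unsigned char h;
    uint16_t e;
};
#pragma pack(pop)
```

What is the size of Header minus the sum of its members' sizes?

1

0..8  f  (8B, 2-aligned)
8..16  a  (8B, 2-aligned)
16..24  c  (8B, 2-aligned)
24..32  g  (8B, 2-aligned)
32..33  b  (1B, 1-aligned)
33..34  d  (1B, 1-aligned)
34..35  h  (1B, 1-aligned)
35..36  -- padding (1B)
36..38  e  (2B, 2-aligned)
sizeof = 38, alignof = 2
data bytes 37, size 38 → padding 1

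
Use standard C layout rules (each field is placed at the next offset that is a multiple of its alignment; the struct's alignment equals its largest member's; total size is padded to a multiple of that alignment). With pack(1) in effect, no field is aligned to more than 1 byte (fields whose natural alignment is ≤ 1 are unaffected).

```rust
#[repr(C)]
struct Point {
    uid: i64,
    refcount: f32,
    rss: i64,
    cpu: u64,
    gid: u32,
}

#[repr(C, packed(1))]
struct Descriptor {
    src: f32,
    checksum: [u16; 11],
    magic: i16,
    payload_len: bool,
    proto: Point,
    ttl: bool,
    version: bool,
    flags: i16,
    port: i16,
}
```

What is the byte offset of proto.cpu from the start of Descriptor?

Point: 0..8  uid  (8B, 8-aligned); 8..12  refcount  (4B, 4-aligned); 12..16  -- padding (4B); 16..24  rss  (8B, 8-aligned); 24..32  cpu  (8B, 8-aligned); 32..36  gid  (4B, 4-aligned); 36..40  -- tail padding (4B); sizeof = 40, alignof = 8
0..4  src  (4B, 1-aligned)
4..26  checksum  (22B, 1-aligned)
26..28  magic  (2B, 1-aligned)
28..29  payload_len  (1B, 1-aligned)
29..69  proto  (40B, 1-aligned)
within Point: cpu at 24
29 + 24 = 53

53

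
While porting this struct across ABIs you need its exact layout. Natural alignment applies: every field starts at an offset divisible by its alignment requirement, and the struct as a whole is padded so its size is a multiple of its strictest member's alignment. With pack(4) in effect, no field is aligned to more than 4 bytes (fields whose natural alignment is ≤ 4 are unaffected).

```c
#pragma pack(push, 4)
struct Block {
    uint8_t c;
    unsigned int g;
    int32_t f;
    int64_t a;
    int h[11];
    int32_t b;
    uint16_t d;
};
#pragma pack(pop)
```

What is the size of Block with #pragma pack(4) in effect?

72

c at 0 (size 1, align 1) → ends 1
pad 3 to align 4 for g
g at 4 (size 4, align 4) → ends 8
f at 8 (size 4, align 4) → ends 12
a at 12 (size 8, align 4) → ends 20
h at 20 (size 44, align 4) → ends 64
b at 64 (size 4, align 4) → ends 68
d at 68 (size 2, align 2) → ends 70
tail pad 2 to reach multiple of 4
total 72 bytes, alignment 4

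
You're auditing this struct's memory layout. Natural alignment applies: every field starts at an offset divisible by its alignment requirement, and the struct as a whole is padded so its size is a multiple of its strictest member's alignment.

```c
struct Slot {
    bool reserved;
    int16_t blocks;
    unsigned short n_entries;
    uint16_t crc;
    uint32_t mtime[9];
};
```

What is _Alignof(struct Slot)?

member alignments: reserved=1, blocks=2, n_entries=2, crc=2, mtime=4
max = 4

4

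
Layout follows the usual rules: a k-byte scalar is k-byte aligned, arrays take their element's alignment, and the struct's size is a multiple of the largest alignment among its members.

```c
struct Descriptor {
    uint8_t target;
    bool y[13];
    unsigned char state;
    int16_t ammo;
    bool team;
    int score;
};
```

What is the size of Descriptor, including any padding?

@0: target [1B, align 1] → 1
@1: y [13B, align 1] → 14
@14: state [1B, align 1] → 15
+1 pad (align 2)
@16: ammo [2B, align 2] → 18
@18: team [1B, align 1] → 19
+1 pad (align 4)
@20: score [4B, align 4] → 24
size 24, align 4

24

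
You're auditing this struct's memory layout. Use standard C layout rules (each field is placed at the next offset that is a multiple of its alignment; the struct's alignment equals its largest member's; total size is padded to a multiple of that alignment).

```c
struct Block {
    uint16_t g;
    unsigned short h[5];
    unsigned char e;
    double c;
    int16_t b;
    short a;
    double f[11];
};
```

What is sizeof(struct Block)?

120 bytes

g at 0 (size 2, align 2) → ends 2
h at 2 (size 10, align 2) → ends 12
e at 12 (size 1, align 1) → ends 13
pad 3 to align 8 for c
c at 16 (size 8, align 8) → ends 24
b at 24 (size 2, align 2) → ends 26
a at 26 (size 2, align 2) → ends 28
pad 4 to align 8 for f
f at 32 (size 88, align 8) → ends 120
total 120 bytes, alignment 8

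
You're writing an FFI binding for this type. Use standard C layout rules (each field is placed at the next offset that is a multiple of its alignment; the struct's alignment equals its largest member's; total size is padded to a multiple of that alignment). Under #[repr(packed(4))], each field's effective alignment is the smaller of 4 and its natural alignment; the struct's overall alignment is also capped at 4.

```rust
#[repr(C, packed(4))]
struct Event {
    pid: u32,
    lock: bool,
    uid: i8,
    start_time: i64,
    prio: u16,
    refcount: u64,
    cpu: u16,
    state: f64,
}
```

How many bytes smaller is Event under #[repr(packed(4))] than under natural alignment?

8

natural layout:
  @0: pid [4B, align 4] → 4
  @4: lock [1B, align 1] → 5
  @5: uid [1B, align 1] → 6
  +2 pad (align 8)
  @8: start_time [8B, align 8] → 16
  @16: prio [2B, align 2] → 18
  +6 pad (align 8)
  @24: refcount [8B, align 8] → 32
  @32: cpu [2B, align 2] → 34
  +6 pad (align 8)
  @40: state [8B, align 8] → 48
  size 48, align 8
packed(4) layout:
  @0: pid [4B, align 4] → 4
  @4: lock [1B, align 1] → 5
  @5: uid [1B, align 1] → 6
  +2 pad (align 4)
  @8: start_time [8B, align 4] → 16
  @16: prio [2B, align 2] → 18
  +2 pad (align 4)
  @20: refcount [8B, align 4] → 28
  @28: cpu [2B, align 2] → 30
  +2 pad (align 4)
  @32: state [8B, align 4] → 40
  size 40, align 4
48 − 40 = 8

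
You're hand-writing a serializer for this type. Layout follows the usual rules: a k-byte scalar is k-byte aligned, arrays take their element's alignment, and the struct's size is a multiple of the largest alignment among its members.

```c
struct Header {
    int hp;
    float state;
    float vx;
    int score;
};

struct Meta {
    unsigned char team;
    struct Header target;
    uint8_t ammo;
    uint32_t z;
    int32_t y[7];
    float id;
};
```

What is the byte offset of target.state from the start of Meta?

8

Header: hp at 0 (size 4, align 4) → ends 4; state at 4 (size 4, align 4) → ends 8; vx at 8 (size 4, align 4) → ends 12; score at 12 (size 4, align 4) → ends 16; total 16 bytes, alignment 4
team at 0 (size 1, align 1) → ends 1
pad 3 to align 4 for target
target at 4 (size 16, align 4) → ends 20
within Header: state at 4
4 + 4 = 8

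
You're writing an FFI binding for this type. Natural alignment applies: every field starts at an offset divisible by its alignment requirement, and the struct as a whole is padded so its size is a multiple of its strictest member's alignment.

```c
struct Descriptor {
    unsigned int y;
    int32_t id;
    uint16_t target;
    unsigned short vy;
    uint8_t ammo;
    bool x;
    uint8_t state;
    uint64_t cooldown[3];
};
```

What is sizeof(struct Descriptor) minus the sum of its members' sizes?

@0: y [4B, align 4] → 4
@4: id [4B, align 4] → 8
@8: target [2B, align 2] → 10
@10: vy [2B, align 2] → 12
@12: ammo [1B, align 1] → 13
@13: x [1B, align 1] → 14
@14: state [1B, align 1] → 15
+1 pad (align 8)
@16: cooldown [24B, align 8] → 40
size 40, align 8
data bytes 39, size 40 → padding 1

1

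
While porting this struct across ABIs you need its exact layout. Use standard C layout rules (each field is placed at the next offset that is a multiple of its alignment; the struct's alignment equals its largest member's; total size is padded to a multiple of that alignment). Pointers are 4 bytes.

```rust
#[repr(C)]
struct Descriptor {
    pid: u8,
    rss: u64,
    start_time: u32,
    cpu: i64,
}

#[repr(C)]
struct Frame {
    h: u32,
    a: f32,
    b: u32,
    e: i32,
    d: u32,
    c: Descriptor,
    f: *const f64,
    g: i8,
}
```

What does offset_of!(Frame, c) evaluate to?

Descriptor: 0..1  pid  (1B, 1-aligned); 1..8  -- padding (7B); 8..16  rss  (8B, 8-aligned); 16..20  start_time  (4B, 4-aligned); 20..24  -- padding (4B); 24..32  cpu  (8B, 8-aligned); sizeof = 32, alignof = 8
0..4  h  (4B, 4-aligned)
4..8  a  (4B, 4-aligned)
8..12  b  (4B, 4-aligned)
12..16  e  (4B, 4-aligned)
16..20  d  (4B, 4-aligned)
20..24  -- padding (4B)
24..56  c  (32B, 8-aligned)

24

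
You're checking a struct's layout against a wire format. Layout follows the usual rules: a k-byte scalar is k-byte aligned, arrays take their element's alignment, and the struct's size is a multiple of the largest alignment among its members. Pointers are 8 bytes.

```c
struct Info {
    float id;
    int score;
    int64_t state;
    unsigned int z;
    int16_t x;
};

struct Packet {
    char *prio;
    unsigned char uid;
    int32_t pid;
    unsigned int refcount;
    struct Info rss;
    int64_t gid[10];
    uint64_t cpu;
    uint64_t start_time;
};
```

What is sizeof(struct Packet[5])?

Info: 0..4  id  (4B, 4-aligned); 4..8  score  (4B, 4-aligned); 8..16  state  (8B, 8-aligned); 16..20  z  (4B, 4-aligned); 20..22  x  (2B, 2-aligned); 22..24  -- tail padding (2B); sizeof = 24, alignof = 8
0..8  prio  (8B, 8-aligned)
8..9  uid  (1B, 1-aligned)
9..12  -- padding (3B)
12..16  pid  (4B, 4-aligned)
16..20  refcount  (4B, 4-aligned)
20..24  -- padding (4B)
24..48  rss  (24B, 8-aligned)
48..128  gid  (80B, 8-aligned)
128..136  cpu  (8B, 8-aligned)
136..144  start_time  (8B, 8-aligned)
sizeof = 144, alignof = 8
array of 5: 5 × 144 = 720

720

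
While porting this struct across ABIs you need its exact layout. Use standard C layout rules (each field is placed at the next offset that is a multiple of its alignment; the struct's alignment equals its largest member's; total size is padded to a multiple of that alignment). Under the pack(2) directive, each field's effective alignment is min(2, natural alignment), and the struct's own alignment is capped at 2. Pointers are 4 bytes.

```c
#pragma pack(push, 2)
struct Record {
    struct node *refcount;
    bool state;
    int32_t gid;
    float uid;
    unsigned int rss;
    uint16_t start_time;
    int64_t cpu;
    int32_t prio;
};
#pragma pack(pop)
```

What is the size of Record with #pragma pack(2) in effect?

32

refcount at 0 (size 4, align 2) → ends 4
state at 4 (size 1, align 1) → ends 5
pad 1 to align 2 for gid
gid at 6 (size 4, align 2) → ends 10
uid at 10 (size 4, align 2) → ends 14
rss at 14 (size 4, align 2) → ends 18
start_time at 18 (size 2, align 2) → ends 20
cpu at 20 (size 8, align 2) → ends 28
prio at 28 (size 4, align 2) → ends 32
total 32 bytes, alignment 2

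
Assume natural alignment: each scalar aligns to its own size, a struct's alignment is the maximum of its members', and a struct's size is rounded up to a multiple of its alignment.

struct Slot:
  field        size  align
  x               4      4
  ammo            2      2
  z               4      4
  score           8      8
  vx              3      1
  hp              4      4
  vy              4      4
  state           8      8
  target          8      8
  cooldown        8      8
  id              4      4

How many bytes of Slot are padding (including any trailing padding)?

15

@0: x [4B, align 4] → 4
@4: ammo [2B, align 2] → 6
+2 pad (align 4)
@8: z [4B, align 4] → 12
+4 pad (align 8)
@16: score [8B, align 8] → 24
@24: vx [3B, align 1] → 27
+1 pad (align 4)
@28: hp [4B, align 4] → 32
@32: vy [4B, align 4] → 36
+4 pad (align 8)
@40: state [8B, align 8] → 48
@48: target [8B, align 8] → 56
@56: cooldown [8B, align 8] → 64
@64: id [4B, align 4] → 68
+4 tail pad (align 8)
size 72, align 8
data bytes 57, size 72 → padding 15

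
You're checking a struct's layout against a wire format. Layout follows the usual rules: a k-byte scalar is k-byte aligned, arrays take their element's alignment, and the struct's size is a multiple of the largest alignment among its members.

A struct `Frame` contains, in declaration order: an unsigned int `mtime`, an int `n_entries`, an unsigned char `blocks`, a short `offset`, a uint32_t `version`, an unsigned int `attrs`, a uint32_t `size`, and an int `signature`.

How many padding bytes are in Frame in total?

mtime at 0 (size 4, align 4) → ends 4
n_entries at 4 (size 4, align 4) → ends 8
blocks at 8 (size 1, align 1) → ends 9
pad 1 to align 2 for offset
offset at 10 (size 2, align 2) → ends 12
version at 12 (size 4, align 4) → ends 16
attrs at 16 (size 4, align 4) → ends 20
size at 20 (size 4, align 4) → ends 24
signature at 24 (size 4, align 4) → ends 28
total 28 bytes, alignment 4
data bytes 27, size 28 → padding 1

1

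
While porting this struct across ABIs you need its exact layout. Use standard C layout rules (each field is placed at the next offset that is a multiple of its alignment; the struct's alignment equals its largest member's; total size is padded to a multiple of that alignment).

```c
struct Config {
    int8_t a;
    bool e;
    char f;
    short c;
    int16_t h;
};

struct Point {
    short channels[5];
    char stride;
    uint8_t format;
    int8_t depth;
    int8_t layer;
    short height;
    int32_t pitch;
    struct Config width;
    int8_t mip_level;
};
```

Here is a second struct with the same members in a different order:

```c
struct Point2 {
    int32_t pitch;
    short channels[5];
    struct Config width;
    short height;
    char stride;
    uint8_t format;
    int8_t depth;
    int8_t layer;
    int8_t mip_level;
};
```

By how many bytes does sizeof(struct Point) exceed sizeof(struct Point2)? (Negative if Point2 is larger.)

0

Config: @0: a [1B, align 1] → 1; @1: e [1B, align 1] → 2; @2: f [1B, align 1] → 3; +1 pad (align 2); @4: c [2B, align 2] → 6; @6: h [2B, align 2] → 8; size 8, align 2
@0: channels [10B, align 2] → 10
@10: stride [1B, align 1] → 11
@11: format [1B, align 1] → 12
@12: depth [1B, align 1] → 13
@13: layer [1B, align 1] → 14
@14: height [2B, align 2] → 16
@16: pitch [4B, align 4] → 20
@20: width [8B, align 2] → 28
@28: mip_level [1B, align 1] → 29
+3 tail pad (align 4)
size 32, align 4
— Point2 —
@0: pitch [4B, align 4] → 4
@4: channels [10B, align 2] → 14
@14: width [8B, align 2] → 22
@22: height [2B, align 2] → 24
@24: stride [1B, align 1] → 25
@25: format [1B, align 1] → 26
@26: depth [1B, align 1] → 27
@27: layer [1B, align 1] → 28
@28: mip_level [1B, align 1] → 29
+3 tail pad (align 4)
size 32, align 4
32 − 32 = 0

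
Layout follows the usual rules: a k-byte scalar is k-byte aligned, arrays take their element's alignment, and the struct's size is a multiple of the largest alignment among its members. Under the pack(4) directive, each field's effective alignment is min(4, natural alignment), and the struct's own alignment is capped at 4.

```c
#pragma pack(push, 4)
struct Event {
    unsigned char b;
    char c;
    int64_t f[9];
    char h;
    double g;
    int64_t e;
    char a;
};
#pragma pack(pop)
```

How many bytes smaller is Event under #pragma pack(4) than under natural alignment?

12

natural layout:
  b at 0 (size 1, align 1) → ends 1
  c at 1 (size 1, align 1) → ends 2
  pad 6 to align 8 for f
  f at 8 (size 72, align 8) → ends 80
  h at 80 (size 1, align 1) → ends 81
  pad 7 to align 8 for g
  g at 88 (size 8, align 8) → ends 96
  e at 96 (size 8, align 8) → ends 104
  a at 104 (size 1, align 1) → ends 105
  tail pad 7 to reach multiple of 8
  total 112 bytes, alignment 8
packed(4) layout:
  b at 0 (size 1, align 1) → ends 1
  c at 1 (size 1, align 1) → ends 2
  pad 2 to align 4 for f
  f at 4 (size 72, align 4) → ends 76
  h at 76 (size 1, align 1) → ends 77
  pad 3 to align 4 for g
  g at 80 (size 8, align 4) → ends 88
  e at 88 (size 8, align 4) → ends 96
  a at 96 (size 1, align 1) → ends 97
  tail pad 3 to reach multiple of 4
  total 100 bytes, alignment 4
112 − 100 = 12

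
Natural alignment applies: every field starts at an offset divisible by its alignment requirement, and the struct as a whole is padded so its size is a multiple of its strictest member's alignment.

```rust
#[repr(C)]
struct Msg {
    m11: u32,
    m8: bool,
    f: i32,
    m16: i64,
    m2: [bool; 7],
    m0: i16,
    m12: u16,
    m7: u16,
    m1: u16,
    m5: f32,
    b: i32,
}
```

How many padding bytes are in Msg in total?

@0: m11 [4B, align 4] → 4
@4: m8 [1B, align 1] → 5
+3 pad (align 4)
@8: f [4B, align 4] → 12
+4 pad (align 8)
@16: m16 [8B, align 8] → 24
@24: m2 [7B, align 1] → 31
+1 pad (align 2)
@32: m0 [2B, align 2] → 34
@34: m12 [2B, align 2] → 36
@36: m7 [2B, align 2] → 38
@38: m1 [2B, align 2] → 40
@40: m5 [4B, align 4] → 44
@44: b [4B, align 4] → 48
size 48, align 8
data bytes 40, size 48 → padding 8

8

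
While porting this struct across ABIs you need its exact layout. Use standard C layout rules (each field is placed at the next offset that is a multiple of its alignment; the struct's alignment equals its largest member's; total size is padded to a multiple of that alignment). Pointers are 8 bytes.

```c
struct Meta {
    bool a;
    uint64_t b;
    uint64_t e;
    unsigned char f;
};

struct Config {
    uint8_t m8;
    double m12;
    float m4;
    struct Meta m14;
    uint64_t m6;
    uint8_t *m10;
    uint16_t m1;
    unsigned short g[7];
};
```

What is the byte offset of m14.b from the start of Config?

Meta: 0..1  a  (1B, 1-aligned); 1..8  -- padding (7B); 8..16  b  (8B, 8-aligned); 16..24  e  (8B, 8-aligned); 24..25  f  (1B, 1-aligned); 25..32  -- tail padding (7B); sizeof = 32, alignof = 8
0..1  m8  (1B, 1-aligned)
1..8  -- padding (7B)
8..16  m12  (8B, 8-aligned)
16..20  m4  (4B, 4-aligned)
20..24  -- padding (4B)
24..56  m14  (32B, 8-aligned)
within Meta: b at 8
24 + 8 = 32

32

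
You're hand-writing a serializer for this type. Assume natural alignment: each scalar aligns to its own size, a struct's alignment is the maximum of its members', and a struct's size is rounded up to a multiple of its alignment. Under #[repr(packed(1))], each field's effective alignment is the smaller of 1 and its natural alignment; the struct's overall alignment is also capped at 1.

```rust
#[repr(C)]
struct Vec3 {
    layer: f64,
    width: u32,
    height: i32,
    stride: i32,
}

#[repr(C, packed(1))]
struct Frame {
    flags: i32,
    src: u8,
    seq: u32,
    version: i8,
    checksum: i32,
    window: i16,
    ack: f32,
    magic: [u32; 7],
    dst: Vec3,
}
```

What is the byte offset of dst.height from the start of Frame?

Vec3: @0: layer [8B, align 8] → 8; @8: width [4B, align 4] → 12; @12: height [4B, align 4] → 16; @16: stride [4B, align 4] → 20; +4 tail pad (align 8); size 24, align 8
@0: flags [4B, align 1] → 4
@4: src [1B, align 1] → 5
@5: seq [4B, align 1] → 9
@9: version [1B, align 1] → 10
@10: checksum [4B, align 1] → 14
@14: window [2B, align 1] → 16
@16: ack [4B, align 1] → 20
@20: magic [28B, align 1] → 48
@48: dst [24B, align 1] → 72
within Vec3: height at 12
48 + 12 = 60

60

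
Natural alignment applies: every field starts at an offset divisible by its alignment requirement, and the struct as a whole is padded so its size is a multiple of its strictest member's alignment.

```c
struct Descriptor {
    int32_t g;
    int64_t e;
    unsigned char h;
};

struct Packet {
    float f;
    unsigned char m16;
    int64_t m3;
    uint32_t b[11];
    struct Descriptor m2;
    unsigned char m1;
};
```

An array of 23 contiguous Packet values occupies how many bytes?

Descriptor: @0: g [4B, align 4] → 4; +4 pad (align 8); @8: e [8B, align 8] → 16; @16: h [1B, align 1] → 17; +7 tail pad (align 8); size 24, align 8
@0: f [4B, align 4] → 4
@4: m16 [1B, align 1] → 5
+3 pad (align 8)
@8: m3 [8B, align 8] → 16
@16: b [44B, align 4] → 60
+4 pad (align 8)
@64: m2 [24B, align 8] → 88
@88: m1 [1B, align 1] → 89
+7 tail pad (align 8)
size 96, align 8
array of 23: 23 × 96 = 2208

2208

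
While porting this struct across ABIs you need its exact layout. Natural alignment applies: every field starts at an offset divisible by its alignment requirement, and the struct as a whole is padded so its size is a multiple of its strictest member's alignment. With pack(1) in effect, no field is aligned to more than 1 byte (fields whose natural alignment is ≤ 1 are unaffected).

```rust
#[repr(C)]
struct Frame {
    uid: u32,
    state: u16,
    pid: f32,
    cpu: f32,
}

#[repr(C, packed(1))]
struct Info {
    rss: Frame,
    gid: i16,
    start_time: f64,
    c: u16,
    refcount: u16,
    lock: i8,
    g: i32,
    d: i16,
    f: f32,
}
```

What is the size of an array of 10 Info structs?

Frame: @0: uid [4B, align 4] → 4; @4: state [2B, align 2] → 6; +2 pad (align 4); @8: pid [4B, align 4] → 12; @12: cpu [4B, align 4] → 16; size 16, align 4
@0: rss [16B, align 1] → 16
@16: gid [2B, align 1] → 18
@18: start_time [8B, align 1] → 26
@26: c [2B, align 1] → 28
@28: refcount [2B, align 1] → 30
@30: lock [1B, align 1] → 31
@31: g [4B, align 1] → 35
@35: d [2B, align 1] → 37
@37: f [4B, align 1] → 41
size 41, align 1
array of 10: 10 × 41 = 410

410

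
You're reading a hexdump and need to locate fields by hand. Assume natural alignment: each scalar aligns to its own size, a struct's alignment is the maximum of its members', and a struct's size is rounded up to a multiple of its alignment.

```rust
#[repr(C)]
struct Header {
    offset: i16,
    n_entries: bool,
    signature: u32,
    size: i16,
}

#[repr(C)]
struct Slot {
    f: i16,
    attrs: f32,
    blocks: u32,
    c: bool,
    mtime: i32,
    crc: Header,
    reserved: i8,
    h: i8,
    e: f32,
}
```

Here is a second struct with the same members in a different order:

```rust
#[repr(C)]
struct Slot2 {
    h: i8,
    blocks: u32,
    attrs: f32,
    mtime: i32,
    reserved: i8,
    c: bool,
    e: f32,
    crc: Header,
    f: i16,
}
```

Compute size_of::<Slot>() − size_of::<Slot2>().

0

Header: 0..2  offset  (2B, 2-aligned); 2..3  n_entries  (1B, 1-aligned); 3..4  -- padding (1B); 4..8  signature  (4B, 4-aligned); 8..10  size  (2B, 2-aligned); 10..12  -- tail padding (2B); sizeof = 12, alignof = 4
0..2  f  (2B, 2-aligned)
2..4  -- padding (2B)
4..8  attrs  (4B, 4-aligned)
8..12  blocks  (4B, 4-aligned)
12..13  c  (1B, 1-aligned)
13..16  -- padding (3B)
16..20  mtime  (4B, 4-aligned)
20..32  crc  (12B, 4-aligned)
32..33  reserved  (1B, 1-aligned)
33..34  h  (1B, 1-aligned)
34..36  -- padding (2B)
36..40  e  (4B, 4-aligned)
sizeof = 40, alignof = 4
— Slot2 —
0..1  h  (1B, 1-aligned)
1..4  -- padding (3B)
4..8  blocks  (4B, 4-aligned)
8..12  attrs  (4B, 4-aligned)
12..16  mtime  (4B, 4-aligned)
16..17  reserved  (1B, 1-aligned)
17..18  c  (1B, 1-aligned)
18..20  -- padding (2B)
20..24  e  (4B, 4-aligned)
24..36  crc  (12B, 4-aligned)
36..38  f  (2B, 2-aligned)
38..40  -- tail padding (2B)
sizeof = 40, alignof = 4
40 − 40 = 0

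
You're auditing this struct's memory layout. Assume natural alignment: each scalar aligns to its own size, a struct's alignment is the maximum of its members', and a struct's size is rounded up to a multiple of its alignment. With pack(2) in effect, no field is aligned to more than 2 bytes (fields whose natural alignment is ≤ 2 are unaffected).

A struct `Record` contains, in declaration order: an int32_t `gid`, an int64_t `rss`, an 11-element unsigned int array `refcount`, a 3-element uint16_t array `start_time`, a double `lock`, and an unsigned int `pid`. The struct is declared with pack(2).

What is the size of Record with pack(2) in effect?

74

@0: gid [4B, align 2] → 4
@4: rss [8B, align 2] → 12
@12: refcount [44B, align 2] → 56
@56: start_time [6B, align 2] → 62
@62: lock [8B, align 2] → 70
@70: pid [4B, align 2] → 74
size 74, align 2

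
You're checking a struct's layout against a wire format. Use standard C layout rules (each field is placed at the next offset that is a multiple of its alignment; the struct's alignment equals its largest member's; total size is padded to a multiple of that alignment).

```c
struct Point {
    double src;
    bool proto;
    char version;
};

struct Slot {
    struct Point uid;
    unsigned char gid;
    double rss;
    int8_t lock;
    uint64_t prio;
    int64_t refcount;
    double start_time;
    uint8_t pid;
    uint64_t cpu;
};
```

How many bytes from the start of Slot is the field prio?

40

Point: src at 0 (size 8, align 8) → ends 8; proto at 8 (size 1, align 1) → ends 9; version at 9 (size 1, align 1) → ends 10; tail pad 6 to reach multiple of 8; total 16 bytes, alignment 8
uid at 0 (size 16, align 8) → ends 16
gid at 16 (size 1, align 1) → ends 17
pad 7 to align 8 for rss
rss at 24 (size 8, align 8) → ends 32
lock at 32 (size 1, align 1) → ends 33
pad 7 to align 8 for prio
prio at 40 (size 8, align 8) → ends 48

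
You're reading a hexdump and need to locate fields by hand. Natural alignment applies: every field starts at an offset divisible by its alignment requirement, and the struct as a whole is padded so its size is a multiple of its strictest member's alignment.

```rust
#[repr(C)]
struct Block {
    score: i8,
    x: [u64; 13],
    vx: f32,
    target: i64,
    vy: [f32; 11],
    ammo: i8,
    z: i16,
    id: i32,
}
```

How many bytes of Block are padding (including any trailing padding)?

0..1  score  (1B, 1-aligned)
1..8  -- padding (7B)
8..112  x  (104B, 8-aligned)
112..116  vx  (4B, 4-aligned)
116..120  -- padding (4B)
120..128  target  (8B, 8-aligned)
128..172  vy  (44B, 4-aligned)
172..173  ammo  (1B, 1-aligned)
173..174  -- padding (1B)
174..176  z  (2B, 2-aligned)
176..180  id  (4B, 4-aligned)
180..184  -- tail padding (4B)
sizeof = 184, alignof = 8
data bytes 168, size 184 → padding 16

16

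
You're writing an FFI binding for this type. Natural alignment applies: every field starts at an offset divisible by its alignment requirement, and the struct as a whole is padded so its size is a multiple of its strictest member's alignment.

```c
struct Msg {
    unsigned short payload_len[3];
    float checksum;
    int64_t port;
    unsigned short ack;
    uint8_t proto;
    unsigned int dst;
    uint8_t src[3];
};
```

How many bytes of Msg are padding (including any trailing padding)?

12

payload_len at 0 (size 6, align 2) → ends 6
pad 2 to align 4 for checksum
checksum at 8 (size 4, align 4) → ends 12
pad 4 to align 8 for port
port at 16 (size 8, align 8) → ends 24
ack at 24 (size 2, align 2) → ends 26
proto at 26 (size 1, align 1) → ends 27
pad 1 to align 4 for dst
dst at 28 (size 4, align 4) → ends 32
src at 32 (size 3, align 1) → ends 35
tail pad 5 to reach multiple of 8
total 40 bytes, alignment 8
data bytes 28, size 40 → padding 12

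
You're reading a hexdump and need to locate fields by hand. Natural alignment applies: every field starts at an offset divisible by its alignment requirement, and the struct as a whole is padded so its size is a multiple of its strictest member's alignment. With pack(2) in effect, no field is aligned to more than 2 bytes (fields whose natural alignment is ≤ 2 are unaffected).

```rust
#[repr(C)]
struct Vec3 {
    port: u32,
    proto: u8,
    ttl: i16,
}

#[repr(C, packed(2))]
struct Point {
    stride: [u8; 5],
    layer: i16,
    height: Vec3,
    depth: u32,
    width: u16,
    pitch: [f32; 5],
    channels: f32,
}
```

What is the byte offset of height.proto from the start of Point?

12

Vec3: 0..4  port  (4B, 4-aligned); 4..5  proto  (1B, 1-aligned); 5..6  -- padding (1B); 6..8  ttl  (2B, 2-aligned); sizeof = 8, alignof = 4
0..5  stride  (5B, 1-aligned)
5..6  -- padding (1B)
6..8  layer  (2B, 2-aligned)
8..16  height  (8B, 2-aligned)
within Vec3: proto at 4
8 + 4 = 12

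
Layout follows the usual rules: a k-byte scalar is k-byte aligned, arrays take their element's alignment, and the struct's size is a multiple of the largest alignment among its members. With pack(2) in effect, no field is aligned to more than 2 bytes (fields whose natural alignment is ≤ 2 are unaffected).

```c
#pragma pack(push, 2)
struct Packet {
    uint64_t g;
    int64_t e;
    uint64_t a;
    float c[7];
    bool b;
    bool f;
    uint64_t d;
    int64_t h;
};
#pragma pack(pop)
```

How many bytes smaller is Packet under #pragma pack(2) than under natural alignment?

2

natural layout:
  @0: g [8B, align 8] → 8
  @8: e [8B, align 8] → 16
  @16: a [8B, align 8] → 24
  @24: c [28B, align 4] → 52
  @52: b [1B, align 1] → 53
  @53: f [1B, align 1] → 54
  +2 pad (align 8)
  @56: d [8B, align 8] → 64
  @64: h [8B, align 8] → 72
  size 72, align 8
packed(2) layout:
  @0: g [8B, align 2] → 8
  @8: e [8B, align 2] → 16
  @16: a [8B, align 2] → 24
  @24: c [28B, align 2] → 52
  @52: b [1B, align 1] → 53
  @53: f [1B, align 1] → 54
  @54: d [8B, align 2] → 62
  @62: h [8B, align 2] → 70
  size 70, align 2
72 − 70 = 2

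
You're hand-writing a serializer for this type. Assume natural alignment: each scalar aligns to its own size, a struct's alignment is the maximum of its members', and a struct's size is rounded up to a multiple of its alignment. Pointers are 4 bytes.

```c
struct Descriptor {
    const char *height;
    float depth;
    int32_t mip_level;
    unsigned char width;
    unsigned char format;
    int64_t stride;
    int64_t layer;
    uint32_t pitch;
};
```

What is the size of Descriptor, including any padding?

40 bytes

height at 0 (size 4, align 4) → ends 4
depth at 4 (size 4, align 4) → ends 8
mip_level at 8 (size 4, align 4) → ends 12
width at 12 (size 1, align 1) → ends 13
format at 13 (size 1, align 1) → ends 14
pad 2 to align 8 for stride
stride at 16 (size 8, align 8) → ends 24
layer at 24 (size 8, align 8) → ends 32
pitch at 32 (size 4, align 4) → ends 36
tail pad 4 to reach multiple of 8
total 40 bytes, alignment 8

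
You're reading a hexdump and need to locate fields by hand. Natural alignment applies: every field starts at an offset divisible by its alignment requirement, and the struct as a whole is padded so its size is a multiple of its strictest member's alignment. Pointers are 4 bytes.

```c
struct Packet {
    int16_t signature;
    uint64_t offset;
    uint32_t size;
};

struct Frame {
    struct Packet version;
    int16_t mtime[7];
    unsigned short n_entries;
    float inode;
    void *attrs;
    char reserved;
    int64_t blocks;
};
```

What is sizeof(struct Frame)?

Packet: signature at 0 (size 2, align 2) → ends 2; pad 6 to align 8 for offset; offset at 8 (size 8, align 8) → ends 16; size at 16 (size 4, align 4) → ends 20; tail pad 4 to reach multiple of 8; total 24 bytes, alignment 8
version at 0 (size 24, align 8) → ends 24
mtime at 24 (size 14, align 2) → ends 38
n_entries at 38 (size 2, align 2) → ends 40
inode at 40 (size 4, align 4) → ends 44
attrs at 44 (size 4, align 4) → ends 48
reserved at 48 (size 1, align 1) → ends 49
pad 7 to align 8 for blocks
blocks at 56 (size 8, align 8) → ends 64
total 64 bytes, alignment 8

64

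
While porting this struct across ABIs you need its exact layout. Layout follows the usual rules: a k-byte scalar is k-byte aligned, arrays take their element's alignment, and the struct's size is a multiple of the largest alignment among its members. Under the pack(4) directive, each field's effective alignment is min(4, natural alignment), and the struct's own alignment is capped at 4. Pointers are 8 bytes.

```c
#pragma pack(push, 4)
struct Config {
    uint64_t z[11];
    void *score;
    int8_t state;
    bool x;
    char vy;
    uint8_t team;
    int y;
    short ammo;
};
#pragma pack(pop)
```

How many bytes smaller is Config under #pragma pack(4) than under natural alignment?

natural layout:
  0..88  z  (88B, 8-aligned)
  88..96  score  (8B, 8-aligned)
  96..97  state  (1B, 1-aligned)
  97..98  x  (1B, 1-aligned)
  98..99  vy  (1B, 1-aligned)
  99..100  team  (1B, 1-aligned)
  100..104  y  (4B, 4-aligned)
  104..106  ammo  (2B, 2-aligned)
  106..112  -- tail padding (6B)
  sizeof = 112, alignof = 8
packed(4) layout:
  0..88  z  (88B, 4-aligned)
  88..96  score  (8B, 4-aligned)
  96..97  state  (1B, 1-aligned)
  97..98  x  (1B, 1-aligned)
  98..99  vy  (1B, 1-aligned)
  99..100  team  (1B, 1-aligned)
  100..104  y  (4B, 4-aligned)
  104..106  ammo  (2B, 2-aligned)
  106..108  -- tail padding (2B)
  sizeof = 108, alignof = 4
112 − 108 = 4

4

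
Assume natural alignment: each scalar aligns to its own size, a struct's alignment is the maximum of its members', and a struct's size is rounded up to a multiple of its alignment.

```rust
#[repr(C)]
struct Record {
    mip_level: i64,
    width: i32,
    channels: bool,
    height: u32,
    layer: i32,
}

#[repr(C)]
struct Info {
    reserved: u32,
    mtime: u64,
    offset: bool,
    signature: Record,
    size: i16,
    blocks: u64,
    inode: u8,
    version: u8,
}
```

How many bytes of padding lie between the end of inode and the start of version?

Record: 0..8  mip_level  (8B, 8-aligned); 8..12  width  (4B, 4-aligned); 12..13  channels  (1B, 1-aligned); 13..16  -- padding (3B); 16..20  height  (4B, 4-aligned); 20..24  layer  (4B, 4-aligned); sizeof = 24, alignof = 8
0..4  reserved  (4B, 4-aligned)
4..8  -- padding (4B)
8..16  mtime  (8B, 8-aligned)
16..17  offset  (1B, 1-aligned)
17..24  -- padding (7B)
24..48  signature  (24B, 8-aligned)
48..50  size  (2B, 2-aligned)
50..56  -- padding (6B)
56..64  blocks  (8B, 8-aligned)
64..65  inode  (1B, 1-aligned)
65..66  version  (1B, 1-aligned)

0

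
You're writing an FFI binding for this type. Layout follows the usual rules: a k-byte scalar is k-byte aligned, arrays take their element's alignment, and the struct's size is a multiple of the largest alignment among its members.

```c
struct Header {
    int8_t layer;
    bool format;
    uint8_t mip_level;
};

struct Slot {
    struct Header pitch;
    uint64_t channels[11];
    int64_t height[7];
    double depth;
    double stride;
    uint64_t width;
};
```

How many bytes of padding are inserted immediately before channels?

Header: @0: layer [1B, align 1] → 1; @1: format [1B, align 1] → 2; @2: mip_level [1B, align 1] → 3; size 3, align 1
@0: pitch [3B, align 1] → 3
+5 pad (align 8)
@8: channels [88B, align 8] → 96

5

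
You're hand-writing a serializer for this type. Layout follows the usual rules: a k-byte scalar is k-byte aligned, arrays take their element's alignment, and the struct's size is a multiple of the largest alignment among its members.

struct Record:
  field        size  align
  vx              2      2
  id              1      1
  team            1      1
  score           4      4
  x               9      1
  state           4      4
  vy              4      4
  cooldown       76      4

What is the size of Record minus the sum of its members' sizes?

@0: vx [2B, align 2] → 2
@2: id [1B, align 1] → 3
@3: team [1B, align 1] → 4
@4: score [4B, align 4] → 8
@8: x [9B, align 1] → 17
+3 pad (align 4)
@20: state [4B, align 4] → 24
@24: vy [4B, align 4] → 28
@28: cooldown [76B, align 4] → 104
size 104, align 4
data bytes 101, size 104 → padding 3

3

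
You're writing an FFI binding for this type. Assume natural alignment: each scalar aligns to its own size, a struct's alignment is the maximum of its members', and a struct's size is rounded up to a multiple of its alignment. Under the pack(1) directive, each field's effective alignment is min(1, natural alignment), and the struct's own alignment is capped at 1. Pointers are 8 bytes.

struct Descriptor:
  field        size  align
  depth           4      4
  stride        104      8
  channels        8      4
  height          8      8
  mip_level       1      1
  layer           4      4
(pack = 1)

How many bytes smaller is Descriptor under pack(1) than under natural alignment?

7

natural layout:
  0..4  depth  (4B, 4-aligned)
  4..8  -- padding (4B)
  8..112  stride  (104B, 8-aligned)
  112..120  channels  (8B, 4-aligned)
  120..128  height  (8B, 8-aligned)
  128..129  mip_level  (1B, 1-aligned)
  129..132  -- padding (3B)
  132..136  layer  (4B, 4-aligned)
  sizeof = 136, alignof = 8
packed(1) layout:
  0..4  depth  (4B, 1-aligned)
  4..108  stride  (104B, 1-aligned)
  108..116  channels  (8B, 1-aligned)
  116..124  height  (8B, 1-aligned)
  124..125  mip_level  (1B, 1-aligned)
  125..129  layer  (4B, 1-aligned)
  sizeof = 129, alignof = 1
136 − 129 = 7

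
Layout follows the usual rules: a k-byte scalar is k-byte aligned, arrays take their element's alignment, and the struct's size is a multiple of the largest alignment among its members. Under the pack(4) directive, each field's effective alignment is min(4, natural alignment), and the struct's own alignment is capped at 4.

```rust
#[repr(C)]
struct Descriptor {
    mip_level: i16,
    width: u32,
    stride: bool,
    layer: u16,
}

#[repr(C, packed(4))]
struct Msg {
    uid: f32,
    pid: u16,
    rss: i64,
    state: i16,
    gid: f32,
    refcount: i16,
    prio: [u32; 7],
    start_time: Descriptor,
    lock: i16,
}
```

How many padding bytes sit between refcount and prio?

2

Descriptor: mip_level at 0 (size 2, align 2) → ends 2; pad 2 to align 4 for width; width at 4 (size 4, align 4) → ends 8; stride at 8 (size 1, align 1) → ends 9; pad 1 to align 2 for layer; layer at 10 (size 2, align 2) → ends 12; total 12 bytes, alignment 4
uid at 0 (size 4, align 4) → ends 4
pid at 4 (size 2, align 2) → ends 6
pad 2 to align 4 for rss
rss at 8 (size 8, align 4) → ends 16
state at 16 (size 2, align 2) → ends 18
pad 2 to align 4 for gid
gid at 20 (size 4, align 4) → ends 24
refcount at 24 (size 2, align 2) → ends 26
pad 2 to align 4 for prio
prio at 28 (size 28, align 4) → ends 56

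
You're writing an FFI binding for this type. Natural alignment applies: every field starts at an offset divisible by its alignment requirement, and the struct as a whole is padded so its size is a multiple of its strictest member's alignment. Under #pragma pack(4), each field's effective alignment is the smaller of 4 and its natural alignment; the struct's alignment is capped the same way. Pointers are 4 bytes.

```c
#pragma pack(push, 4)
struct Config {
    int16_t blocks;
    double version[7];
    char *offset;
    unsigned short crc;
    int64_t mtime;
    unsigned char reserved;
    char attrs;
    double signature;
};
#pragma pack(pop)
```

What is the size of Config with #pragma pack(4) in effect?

blocks at 0 (size 2, align 2) → ends 2
pad 2 to align 4 for version
version at 4 (size 56, align 4) → ends 60
offset at 60 (size 4, align 4) → ends 64
crc at 64 (size 2, align 2) → ends 66
pad 2 to align 4 for mtime
mtime at 68 (size 8, align 4) → ends 76
reserved at 76 (size 1, align 1) → ends 77
attrs at 77 (size 1, align 1) → ends 78
pad 2 to align 4 for signature
signature at 80 (size 8, align 4) → ends 88
total 88 bytes, alignment 4

88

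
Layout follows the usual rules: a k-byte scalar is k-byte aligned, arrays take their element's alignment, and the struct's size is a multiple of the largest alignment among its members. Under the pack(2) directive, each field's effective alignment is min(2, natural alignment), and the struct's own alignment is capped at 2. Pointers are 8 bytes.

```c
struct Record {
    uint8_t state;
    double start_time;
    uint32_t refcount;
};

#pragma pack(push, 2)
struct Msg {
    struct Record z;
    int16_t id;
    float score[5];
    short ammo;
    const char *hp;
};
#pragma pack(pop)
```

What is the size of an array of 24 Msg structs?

1344

Record: 0..1  state  (1B, 1-aligned); 1..8  -- padding (7B); 8..16  start_time  (8B, 8-aligned); 16..20  refcount  (4B, 4-aligned); 20..24  -- tail padding (4B); sizeof = 24, alignof = 8
0..24  z  (24B, 2-aligned)
24..26  id  (2B, 2-aligned)
26..46  score  (20B, 2-aligned)
46..48  ammo  (2B, 2-aligned)
48..56  hp  (8B, 2-aligned)
sizeof = 56, alignof = 2
array of 24: 24 × 56 = 1344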